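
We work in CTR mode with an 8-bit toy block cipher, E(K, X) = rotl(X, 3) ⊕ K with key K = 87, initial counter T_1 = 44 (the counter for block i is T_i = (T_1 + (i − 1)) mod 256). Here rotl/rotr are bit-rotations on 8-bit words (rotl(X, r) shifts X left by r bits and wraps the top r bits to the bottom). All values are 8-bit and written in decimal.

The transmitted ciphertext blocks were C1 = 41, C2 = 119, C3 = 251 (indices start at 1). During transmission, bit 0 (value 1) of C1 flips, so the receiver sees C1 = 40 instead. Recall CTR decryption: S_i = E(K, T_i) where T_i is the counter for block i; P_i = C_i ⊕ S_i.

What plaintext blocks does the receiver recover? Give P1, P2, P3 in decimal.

P1 = 30, P2 = 73, P3 = 221

Only C1 changed, to 40. In CTR, a change in C_i flips the same bit in P_i only; the keystream is unaffected. Decrypting the received ciphertext:
P1: T = 44, S = E(K, T) = 54; 40 ⊕ 54 = 30.
P2: T = 45, S = E(K, T) = 62; 119 ⊕ 62 = 73.
P3: T = 46, S = E(K, T) = 38; 251 ⊕ 38 = 221.
Blocks that differ from the original plaintext: P1.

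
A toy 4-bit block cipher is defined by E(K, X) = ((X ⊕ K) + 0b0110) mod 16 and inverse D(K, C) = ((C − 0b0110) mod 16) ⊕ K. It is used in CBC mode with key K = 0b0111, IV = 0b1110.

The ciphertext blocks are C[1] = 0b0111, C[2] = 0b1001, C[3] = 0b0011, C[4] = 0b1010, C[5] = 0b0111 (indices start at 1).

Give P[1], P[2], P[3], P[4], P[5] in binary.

P[1] = 0b1000, P[2] = 0b0011, P[3] = 0b0011, P[4] = 0b0000, P[5] = 0b1100

CBC decryption: P_i = D(K, C_i) ⊕ C_{i−1}, with C_{0} = IV.
P[1]: D(K, 0b0111) = 0b0110; 0b0110 ⊕ 0b1110 = 0b1000.
P[2]: D(K, 0b1001) = 0b0100; 0b0100 ⊕ 0b0111 = 0b0011.
P[3]: D(K, 0b0011) = 0b1010; 0b1010 ⊕ 0b1001 = 0b0011.
P[4]: D(K, 0b1010) = 0b0011; 0b0011 ⊕ 0b0011 = 0b0000.
P[5]: D(K, 0b0111) = 0b0110; 0b0110 ⊕ 0b1010 = 0b1100.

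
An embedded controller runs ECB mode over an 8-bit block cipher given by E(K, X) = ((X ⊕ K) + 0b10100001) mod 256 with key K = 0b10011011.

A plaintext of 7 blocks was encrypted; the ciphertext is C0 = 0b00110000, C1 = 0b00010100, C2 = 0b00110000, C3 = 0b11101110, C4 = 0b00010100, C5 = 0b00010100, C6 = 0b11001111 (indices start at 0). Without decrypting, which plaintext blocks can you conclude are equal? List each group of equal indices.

ECB encrypts each block independently with the same key, so equal ciphertext blocks imply equal plaintext blocks.
C0 = C2 = 0b00110000, so P0 = P2.
C1 = C4 = C5 = 0b00010100, so P1 = P4 = P5.

P0 = P2; P1 = P4 = P5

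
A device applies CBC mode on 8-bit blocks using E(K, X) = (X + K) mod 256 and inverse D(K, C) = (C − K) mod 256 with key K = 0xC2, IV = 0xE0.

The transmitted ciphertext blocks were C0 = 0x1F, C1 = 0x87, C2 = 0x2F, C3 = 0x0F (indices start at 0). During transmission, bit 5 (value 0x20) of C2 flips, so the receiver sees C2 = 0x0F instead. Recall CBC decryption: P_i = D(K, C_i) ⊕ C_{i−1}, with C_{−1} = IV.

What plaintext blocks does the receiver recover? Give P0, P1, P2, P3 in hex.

P0 = 0xBD, P1 = 0xDA, P2 = 0xCA, P3 = 0x42

Only C2 changed, to 0x0F. In CBC, a change in C_i garbles P_i and flips the same bit in P_{i+1}. Decrypting the received ciphertext:
P0: D(K, 0x1F) = 0x5D; 0x5D ⊕ 0xE0 = 0xBD.
P1: D(K, 0x87) = 0xC5; 0xC5 ⊕ 0x1F = 0xDA.
P2: D(K, 0x0F) = 0x4D; 0x4D ⊕ 0x87 = 0xCA.
P3: D(K, 0x0F) = 0x4D; 0x4D ⊕ 0x0F = 0x42.
Blocks that differ from the original plaintext: P2, P3.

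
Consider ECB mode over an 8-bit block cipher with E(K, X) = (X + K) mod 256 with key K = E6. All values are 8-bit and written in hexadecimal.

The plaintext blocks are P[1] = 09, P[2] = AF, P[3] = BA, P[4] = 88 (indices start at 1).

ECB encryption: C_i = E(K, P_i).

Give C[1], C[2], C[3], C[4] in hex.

C[1] = EF, C[2] = 95, C[3] = A0, C[4] = 6E

C[1]: E(K, 09) = EF.
C[2]: E(K, AF) = 95.
C[3]: E(K, BA) = A0.
C[4]: E(K, 88) = 6E.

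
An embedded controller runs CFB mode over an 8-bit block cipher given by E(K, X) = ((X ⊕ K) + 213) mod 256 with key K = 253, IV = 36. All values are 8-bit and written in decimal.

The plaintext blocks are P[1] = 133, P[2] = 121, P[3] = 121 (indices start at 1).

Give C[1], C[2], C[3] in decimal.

C[1] = 43, C[2] = 210, C[3] = 125

CFB encryption: C_i = P_i ⊕ E(K, C_{i−1}), with C_{0} = IV.
C[1]: E(K, 36) = 174; 133 ⊕ 174 = 43.
C[2]: E(K, 43) = 171; 121 ⊕ 171 = 210.
C[3]: E(K, 210) = 4; 121 ⊕ 4 = 125.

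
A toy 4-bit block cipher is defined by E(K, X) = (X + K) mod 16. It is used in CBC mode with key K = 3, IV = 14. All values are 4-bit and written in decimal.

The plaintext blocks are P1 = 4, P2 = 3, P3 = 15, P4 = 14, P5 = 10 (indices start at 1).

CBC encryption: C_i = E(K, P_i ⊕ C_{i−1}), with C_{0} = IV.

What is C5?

C5 = 11

C1: P1 ⊕ 14 = 10; E(K, 10) = 13.
C2: P2 ⊕ 13 = 14; E(K, 14) = 1.
C3: P3 ⊕ 1 = 14; E(K, 14) = 1.
C4: P4 ⊕ 1 = 15; E(K, 15) = 2.
C5: P5 ⊕ 2 = 8; E(K, 8) = 11.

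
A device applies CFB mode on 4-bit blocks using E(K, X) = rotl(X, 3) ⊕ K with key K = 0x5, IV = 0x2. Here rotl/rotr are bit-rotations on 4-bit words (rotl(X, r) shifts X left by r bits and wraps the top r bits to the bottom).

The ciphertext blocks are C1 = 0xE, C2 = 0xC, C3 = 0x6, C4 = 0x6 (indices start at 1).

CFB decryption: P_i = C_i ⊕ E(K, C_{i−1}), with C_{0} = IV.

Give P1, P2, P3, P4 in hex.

P1 = 0xA, P2 = 0xE, P3 = 0x5, P4 = 0x0

P1: E(K, 0x2) = 0x4; 0xE ⊕ 0x4 = 0xA.
P2: E(K, 0xE) = 0x2; 0xC ⊕ 0x2 = 0xE.
P3: E(K, 0xC) = 0x3; 0x6 ⊕ 0x3 = 0x5.
P4: E(K, 0x6) = 0x6; 0x6 ⊕ 0x6 = 0x0.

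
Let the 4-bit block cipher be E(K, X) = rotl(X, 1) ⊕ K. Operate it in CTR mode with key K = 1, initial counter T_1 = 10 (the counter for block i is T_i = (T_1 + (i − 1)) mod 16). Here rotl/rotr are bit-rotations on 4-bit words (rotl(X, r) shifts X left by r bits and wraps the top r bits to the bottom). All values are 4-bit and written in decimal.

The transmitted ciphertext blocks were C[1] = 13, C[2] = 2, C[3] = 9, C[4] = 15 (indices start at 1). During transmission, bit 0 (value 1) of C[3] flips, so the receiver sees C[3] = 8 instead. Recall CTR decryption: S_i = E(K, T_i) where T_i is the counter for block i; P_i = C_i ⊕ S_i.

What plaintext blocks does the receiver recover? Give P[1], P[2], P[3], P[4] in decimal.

Only C[3] changed, to 8. In CTR, a change in C_i flips the same bit in P_i only; the keystream is unaffected. Decrypting the received ciphertext:
P[1]: T = 10, S = E(K, T) = 4; 13 ⊕ 4 = 9.
P[2]: T = 11, S = E(K, T) = 6; 2 ⊕ 6 = 4.
P[3]: T = 12, S = E(K, T) = 8; 8 ⊕ 8 = 0.
P[4]: T = 13, S = E(K, T) = 10; 15 ⊕ 10 = 5.
Blocks that differ from the original plaintext: P[3].

P[1] = 9, P[2] = 4, P[3] = 0, P[4] = 5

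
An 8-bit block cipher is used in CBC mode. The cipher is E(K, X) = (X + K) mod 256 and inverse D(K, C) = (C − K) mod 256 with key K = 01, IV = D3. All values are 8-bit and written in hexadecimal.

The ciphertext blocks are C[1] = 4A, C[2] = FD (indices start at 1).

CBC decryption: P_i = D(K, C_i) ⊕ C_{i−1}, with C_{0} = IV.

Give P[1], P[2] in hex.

P[1] = 9A, P[2] = B6

P[1]: D(K, 4A) = 49; 49 ⊕ D3 = 9A.
P[2]: D(K, FD) = FC; FC ⊕ 4A = B6.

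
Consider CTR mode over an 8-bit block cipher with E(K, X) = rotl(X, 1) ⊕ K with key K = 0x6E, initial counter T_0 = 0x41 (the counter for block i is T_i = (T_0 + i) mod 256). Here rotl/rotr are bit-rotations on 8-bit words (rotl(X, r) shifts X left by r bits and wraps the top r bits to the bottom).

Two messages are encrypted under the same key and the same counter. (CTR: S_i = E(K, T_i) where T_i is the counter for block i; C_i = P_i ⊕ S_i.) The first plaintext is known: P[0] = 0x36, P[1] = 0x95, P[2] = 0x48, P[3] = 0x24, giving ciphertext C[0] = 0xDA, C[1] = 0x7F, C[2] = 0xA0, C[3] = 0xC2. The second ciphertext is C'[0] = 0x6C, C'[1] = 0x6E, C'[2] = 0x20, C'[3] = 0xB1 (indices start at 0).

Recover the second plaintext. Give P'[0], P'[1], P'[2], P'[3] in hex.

P'[0] = 0x80, P'[1] = 0x84, P'[2] = 0xC8, P'[3] = 0x57

In CTR with a reused counter, both messages share the same keystream S_i, so C_i ⊕ C'_i = P_i ⊕ P'_i and thus P'_i = P_i ⊕ C_i ⊕ C'_i.
P'[0]: 0x36 ⊕ 0xDA ⊕ 0x6C = 0x80.
P'[1]: 0x95 ⊕ 0x7F ⊕ 0x6E = 0x84.
P'[2]: 0x48 ⊕ 0xA0 ⊕ 0x20 = 0xC8.
P'[3]: 0x24 ⊕ 0xC2 ⊕ 0xB1 = 0x57.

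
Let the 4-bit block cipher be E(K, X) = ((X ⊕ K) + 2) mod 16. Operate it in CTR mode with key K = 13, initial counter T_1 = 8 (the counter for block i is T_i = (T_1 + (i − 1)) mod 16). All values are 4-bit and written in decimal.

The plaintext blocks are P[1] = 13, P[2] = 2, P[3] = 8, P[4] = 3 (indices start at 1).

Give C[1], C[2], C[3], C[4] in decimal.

CTR encryption: S_i = E(K, T_i) where T_i is the counter for block i; C_i = P_i ⊕ S_i.
C[1]: T = 8, S = E(K, T) = 7; 13 ⊕ 7 = 10.
C[2]: T = 9, S = E(K, T) = 6; 2 ⊕ 6 = 4.
C[3]: T = 10, S = E(K, T) = 9; 8 ⊕ 9 = 1.
C[4]: T = 11, S = E(K, T) = 8; 3 ⊕ 8 = 11.

C[1] = 10, C[2] = 4, C[3] = 1, C[4] = 11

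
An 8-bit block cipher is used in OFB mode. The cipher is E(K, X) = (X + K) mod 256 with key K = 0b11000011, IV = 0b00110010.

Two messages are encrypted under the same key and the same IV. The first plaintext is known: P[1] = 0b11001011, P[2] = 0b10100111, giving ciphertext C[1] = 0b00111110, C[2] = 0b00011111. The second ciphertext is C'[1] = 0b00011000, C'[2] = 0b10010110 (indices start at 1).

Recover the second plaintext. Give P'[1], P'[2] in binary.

P'[1] = 0b11101101, P'[2] = 0b00101110

In OFB with a reused IV, both messages share the same keystream S_i, so C_i ⊕ C'_i = P_i ⊕ P'_i and thus P'_i = P_i ⊕ C_i ⊕ C'_i.
P'[1]: 0b11001011 ⊕ 0b00111110 ⊕ 0b00011000 = 0b11101101.
P'[2]: 0b10100111 ⊕ 0b00011111 ⊕ 0b10010110 = 0b00101110.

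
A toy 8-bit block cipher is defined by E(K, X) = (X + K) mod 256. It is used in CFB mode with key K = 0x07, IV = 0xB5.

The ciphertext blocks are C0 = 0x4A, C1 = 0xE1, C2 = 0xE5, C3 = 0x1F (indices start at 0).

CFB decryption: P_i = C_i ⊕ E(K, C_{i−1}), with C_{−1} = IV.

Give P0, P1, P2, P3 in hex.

P0: E(K, 0xB5) = 0xBC; 0x4A ⊕ 0xBC = 0xF6.
P1: E(K, 0x4A) = 0x51; 0xE1 ⊕ 0x51 = 0xB0.
P2: E(K, 0xE1) = 0xE8; 0xE5 ⊕ 0xE8 = 0x0D.
P3: E(K, 0xE5) = 0xEC; 0x1F ⊕ 0xEC = 0xF3.

P0 = 0xF6, P1 = 0xB0, P2 = 0x0D, P3 = 0xF3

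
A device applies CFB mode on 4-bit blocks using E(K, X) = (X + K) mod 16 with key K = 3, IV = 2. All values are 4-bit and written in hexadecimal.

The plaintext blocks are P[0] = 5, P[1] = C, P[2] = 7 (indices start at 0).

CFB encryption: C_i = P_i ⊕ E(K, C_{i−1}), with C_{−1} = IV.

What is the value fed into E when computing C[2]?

C[0]: E(K, 2) = 5; 5 ⊕ 5 = 0.
C[1]: E(K, 0) = 3; C ⊕ 3 = F.
C[2]: E(K, F) = 2; 7 ⊕ 2 = 5.
So the input to E for block [2] is F.

F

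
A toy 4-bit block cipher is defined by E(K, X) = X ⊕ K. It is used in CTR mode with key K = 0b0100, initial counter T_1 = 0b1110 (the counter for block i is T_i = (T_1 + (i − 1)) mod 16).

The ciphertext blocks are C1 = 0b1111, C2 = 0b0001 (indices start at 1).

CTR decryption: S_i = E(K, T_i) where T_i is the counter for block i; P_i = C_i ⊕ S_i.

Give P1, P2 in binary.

P1 = 0b0101, P2 = 0b1010

P1: T = 0b1110, S = E(K, T) = 0b1010; 0b1111 ⊕ 0b1010 = 0b0101.
P2: T = 0b1111, S = E(K, T) = 0b1011; 0b0001 ⊕ 0b1011 = 0b1010.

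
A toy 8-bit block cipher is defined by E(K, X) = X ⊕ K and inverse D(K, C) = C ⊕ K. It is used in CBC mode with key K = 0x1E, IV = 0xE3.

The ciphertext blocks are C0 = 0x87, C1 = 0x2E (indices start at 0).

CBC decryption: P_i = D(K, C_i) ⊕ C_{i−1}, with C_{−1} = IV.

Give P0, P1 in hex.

P0: D(K, 0x87) = 0x99; 0x99 ⊕ 0xE3 = 0x7A.
P1: D(K, 0x2E) = 0x30; 0x30 ⊕ 0x87 = 0xB7.

P0 = 0x7A, P1 = 0xB7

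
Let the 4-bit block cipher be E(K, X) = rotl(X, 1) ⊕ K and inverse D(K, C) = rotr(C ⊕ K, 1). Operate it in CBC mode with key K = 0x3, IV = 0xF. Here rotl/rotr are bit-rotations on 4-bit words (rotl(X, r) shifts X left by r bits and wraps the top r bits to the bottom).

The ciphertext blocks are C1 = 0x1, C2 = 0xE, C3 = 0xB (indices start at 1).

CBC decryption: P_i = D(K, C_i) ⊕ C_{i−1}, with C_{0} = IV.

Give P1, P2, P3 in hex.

P1: D(K, 0x1) = 0x1; 0x1 ⊕ 0xF = 0xE.
P2: D(K, 0xE) = 0xE; 0xE ⊕ 0x1 = 0xF.
P3: D(K, 0xB) = 0x4; 0x4 ⊕ 0xE = 0xA.

P1 = 0xE, P2 = 0xF, P3 = 0xA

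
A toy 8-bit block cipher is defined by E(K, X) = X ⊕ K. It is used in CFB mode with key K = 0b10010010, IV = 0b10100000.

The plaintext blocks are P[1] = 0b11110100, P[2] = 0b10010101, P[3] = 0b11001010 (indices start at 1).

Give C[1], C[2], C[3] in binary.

CFB encryption: C_i = P_i ⊕ E(K, C_{i−1}), with C_{0} = IV.
C[1]: E(K, 0b10100000) = 0b00110010; 0b11110100 ⊕ 0b00110010 = 0b11000110.
C[2]: E(K, 0b11000110) = 0b01010100; 0b10010101 ⊕ 0b01010100 = 0b11000001.
C[3]: E(K, 0b11000001) = 0b01010011; 0b11001010 ⊕ 0b01010011 = 0b10011001.

C[1] = 0b11000110, C[2] = 0b11000001, C[3] = 0b10011001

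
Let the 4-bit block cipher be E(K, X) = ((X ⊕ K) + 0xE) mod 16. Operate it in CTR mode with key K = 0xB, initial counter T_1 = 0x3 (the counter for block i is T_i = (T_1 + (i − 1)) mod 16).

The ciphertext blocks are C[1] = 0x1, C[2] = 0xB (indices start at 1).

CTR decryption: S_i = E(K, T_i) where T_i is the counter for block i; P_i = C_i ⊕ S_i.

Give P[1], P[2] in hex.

P[1]: T = 0x3, S = E(K, T) = 0x6; 0x1 ⊕ 0x6 = 0x7.
P[2]: T = 0x4, S = E(K, T) = 0xD; 0xB ⊕ 0xD = 0x6.

P[1] = 0x7, P[2] = 0x6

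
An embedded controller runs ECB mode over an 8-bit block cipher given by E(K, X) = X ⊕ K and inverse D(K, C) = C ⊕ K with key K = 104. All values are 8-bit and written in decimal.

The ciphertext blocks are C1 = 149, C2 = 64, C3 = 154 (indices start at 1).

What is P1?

ECB decryption: P_i = D(K, C_i).
P1: D(K, 149) = 253.

P1 = 253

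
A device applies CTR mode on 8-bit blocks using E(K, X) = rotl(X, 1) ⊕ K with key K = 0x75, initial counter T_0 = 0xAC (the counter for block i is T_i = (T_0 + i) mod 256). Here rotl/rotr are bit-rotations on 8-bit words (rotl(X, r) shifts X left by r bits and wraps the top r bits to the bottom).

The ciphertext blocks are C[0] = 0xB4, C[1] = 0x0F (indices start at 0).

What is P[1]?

P[1] = 0x21

CTR decryption: S_i = E(K, T_i) where T_i is the counter for block i; P_i = C_i ⊕ S_i.
P[1]: T = 0xAD, S = E(K, T) = 0x2E; 0x0F ⊕ 0x2E = 0x21.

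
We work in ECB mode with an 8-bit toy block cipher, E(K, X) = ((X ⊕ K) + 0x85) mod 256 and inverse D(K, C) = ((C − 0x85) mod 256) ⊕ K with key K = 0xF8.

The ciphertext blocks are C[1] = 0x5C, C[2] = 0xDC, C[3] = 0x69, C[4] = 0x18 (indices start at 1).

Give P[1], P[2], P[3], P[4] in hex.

ECB decryption: P_i = D(K, C_i).
P[1]: D(K, 0x5C) = 0x2F.
P[2]: D(K, 0xDC) = 0xAF.
P[3]: D(K, 0x69) = 0x1C.
P[4]: D(K, 0x18) = 0x6B.

P[1] = 0x2F, P[2] = 0xAF, P[3] = 0x1C, P[4] = 0x6B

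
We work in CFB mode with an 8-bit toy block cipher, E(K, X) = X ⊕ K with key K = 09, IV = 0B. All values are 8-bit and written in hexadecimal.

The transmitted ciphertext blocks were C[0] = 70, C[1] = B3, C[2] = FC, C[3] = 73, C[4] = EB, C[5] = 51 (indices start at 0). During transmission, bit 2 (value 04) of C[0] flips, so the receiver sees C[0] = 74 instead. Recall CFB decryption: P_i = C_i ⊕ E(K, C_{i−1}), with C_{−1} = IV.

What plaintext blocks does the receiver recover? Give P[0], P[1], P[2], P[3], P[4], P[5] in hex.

P[0] = 76, P[1] = CE, P[2] = 46, P[3] = 86, P[4] = 91, P[5] = B3

Only C[0] changed, to 74. In CFB, a change in C_i flips the same bit in P_i and garbles P_{i+1}. Decrypting the received ciphertext:
P[0]: E(K, 0B) = 02; 74 ⊕ 02 = 76.
P[1]: E(K, 74) = 7D; B3 ⊕ 7D = CE.
P[2]: E(K, B3) = BA; FC ⊕ BA = 46.
P[3]: E(K, FC) = F5; 73 ⊕ F5 = 86.
P[4]: E(K, 73) = 7A; EB ⊕ 7A = 91.
P[5]: E(K, EB) = E2; 51 ⊕ E2 = B3.
Blocks that differ from the original plaintext: P[0], P[1].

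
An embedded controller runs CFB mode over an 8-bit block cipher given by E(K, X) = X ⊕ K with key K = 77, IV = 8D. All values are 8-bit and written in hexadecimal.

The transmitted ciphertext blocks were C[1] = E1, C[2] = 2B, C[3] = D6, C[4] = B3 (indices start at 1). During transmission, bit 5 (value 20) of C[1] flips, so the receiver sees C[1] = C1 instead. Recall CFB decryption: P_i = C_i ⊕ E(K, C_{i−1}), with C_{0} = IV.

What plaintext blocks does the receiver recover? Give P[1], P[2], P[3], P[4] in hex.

Only C[1] changed, to C1. In CFB, a change in C_i flips the same bit in P_i and garbles P_{i+1}. Decrypting the received ciphertext:
P[1]: E(K, 8D) = FA; C1 ⊕ FA = 3B.
P[2]: E(K, C1) = B6; 2B ⊕ B6 = 9D.
P[3]: E(K, 2B) = 5C; D6 ⊕ 5C = 8A.
P[4]: E(K, D6) = A1; B3 ⊕ A1 = 12.
Blocks that differ from the original plaintext: P[1], P[2].

P[1] = 3B, P[2] = 9D, P[3] = 8A, P[4] = 12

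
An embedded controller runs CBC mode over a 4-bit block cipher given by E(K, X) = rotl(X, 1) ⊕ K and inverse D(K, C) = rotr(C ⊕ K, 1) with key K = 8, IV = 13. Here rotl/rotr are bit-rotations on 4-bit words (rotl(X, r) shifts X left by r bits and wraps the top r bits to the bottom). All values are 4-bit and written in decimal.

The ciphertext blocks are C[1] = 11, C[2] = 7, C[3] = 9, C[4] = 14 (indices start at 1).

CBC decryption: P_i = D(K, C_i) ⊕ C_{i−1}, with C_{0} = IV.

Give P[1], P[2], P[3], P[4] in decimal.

P[1]: D(K, 11) = 9; 9 ⊕ 13 = 4.
P[2]: D(K, 7) = 15; 15 ⊕ 11 = 4.
P[3]: D(K, 9) = 8; 8 ⊕ 7 = 15.
P[4]: D(K, 14) = 3; 3 ⊕ 9 = 10.

P[1] = 4, P[2] = 4, P[3] = 15, P[4] = 10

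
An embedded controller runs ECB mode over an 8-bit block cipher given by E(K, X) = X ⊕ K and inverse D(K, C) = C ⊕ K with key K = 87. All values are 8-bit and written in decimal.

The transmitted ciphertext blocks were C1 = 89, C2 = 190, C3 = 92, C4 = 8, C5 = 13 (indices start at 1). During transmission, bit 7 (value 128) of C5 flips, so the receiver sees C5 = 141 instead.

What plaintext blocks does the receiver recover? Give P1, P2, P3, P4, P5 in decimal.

ECB decryption: P_i = D(K, C_i).
Only C5 changed, to 141. In ECB, a change in C_i affects only P_i. Decrypting the received ciphertext:
P1: D(K, 89) = 14.
P2: D(K, 190) = 233.
P3: D(K, 92) = 11.
P4: D(K, 8) = 95.
P5: D(K, 141) = 218.
Blocks that differ from the original plaintext: P5.

P1 = 14, P2 = 233, P3 = 11, P4 = 95, P5 = 218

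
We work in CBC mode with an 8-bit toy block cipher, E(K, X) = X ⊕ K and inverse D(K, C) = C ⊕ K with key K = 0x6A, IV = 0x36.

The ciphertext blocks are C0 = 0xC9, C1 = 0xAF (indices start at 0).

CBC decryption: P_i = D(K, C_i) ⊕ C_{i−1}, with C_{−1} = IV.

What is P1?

P1: D(K, 0xAF) = 0xC5; 0xC5 ⊕ 0xC9 = 0x0C.

P1 = 0x0C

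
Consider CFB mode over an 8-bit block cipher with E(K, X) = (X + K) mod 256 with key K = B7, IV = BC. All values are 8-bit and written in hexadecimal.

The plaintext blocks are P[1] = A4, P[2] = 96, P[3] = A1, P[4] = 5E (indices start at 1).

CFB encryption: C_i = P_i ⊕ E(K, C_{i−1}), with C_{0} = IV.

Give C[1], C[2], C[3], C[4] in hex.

C[1]: E(K, BC) = 73; A4 ⊕ 73 = D7.
C[2]: E(K, D7) = 8E; 96 ⊕ 8E = 18.
C[3]: E(K, 18) = CF; A1 ⊕ CF = 6E.
C[4]: E(K, 6E) = 25; 5E ⊕ 25 = 7B.

C[1] = D7, C[2] = 18, C[3] = 6E, C[4] = 7B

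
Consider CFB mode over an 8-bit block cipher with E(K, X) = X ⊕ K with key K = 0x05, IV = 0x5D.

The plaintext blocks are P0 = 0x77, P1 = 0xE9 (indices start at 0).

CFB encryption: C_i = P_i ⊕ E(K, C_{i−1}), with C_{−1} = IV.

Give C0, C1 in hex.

C0: E(K, 0x5D) = 0x58; 0x77 ⊕ 0x58 = 0x2F.
C1: E(K, 0x2F) = 0x2A; 0xE9 ⊕ 0x2A = 0xC3.

C0 = 0x2F, C1 = 0xC3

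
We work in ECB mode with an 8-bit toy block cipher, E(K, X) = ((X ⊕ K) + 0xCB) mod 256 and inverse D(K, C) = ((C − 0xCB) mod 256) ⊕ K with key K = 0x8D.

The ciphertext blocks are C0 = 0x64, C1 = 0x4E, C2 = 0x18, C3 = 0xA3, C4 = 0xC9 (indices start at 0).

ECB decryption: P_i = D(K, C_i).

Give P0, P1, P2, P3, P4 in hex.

P0: D(K, 0x64) = 0x14.
P1: D(K, 0x4E) = 0x0E.
P2: D(K, 0x18) = 0xC0.
P3: D(K, 0xA3) = 0x55.
P4: D(K, 0xC9) = 0x73.

P0 = 0x14, P1 = 0x0E, P2 = 0xC0, P3 = 0x55, P4 = 0x73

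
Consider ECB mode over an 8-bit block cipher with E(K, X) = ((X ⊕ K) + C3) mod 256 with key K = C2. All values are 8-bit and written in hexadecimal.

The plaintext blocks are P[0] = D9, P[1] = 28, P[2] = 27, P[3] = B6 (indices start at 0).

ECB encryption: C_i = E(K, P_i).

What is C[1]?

C[1]: E(K, 28) = AD.

C[1] = AD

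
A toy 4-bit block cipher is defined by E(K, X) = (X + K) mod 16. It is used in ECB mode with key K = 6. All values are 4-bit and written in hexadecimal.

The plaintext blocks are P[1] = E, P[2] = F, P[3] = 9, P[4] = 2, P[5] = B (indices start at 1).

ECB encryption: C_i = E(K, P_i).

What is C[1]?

C[1] = 4

C[1]: E(K, E) = 4.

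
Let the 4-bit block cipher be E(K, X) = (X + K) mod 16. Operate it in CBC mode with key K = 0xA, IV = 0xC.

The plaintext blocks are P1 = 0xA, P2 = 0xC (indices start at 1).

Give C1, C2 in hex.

CBC encryption: C_i = E(K, P_i ⊕ C_{i−1}), with C_{0} = IV.
C1: P1 ⊕ 0xC = 0x6; E(K, 0x6) = 0x0.
C2: P2 ⊕ 0x0 = 0xC; E(K, 0xC) = 0x6.

C1 = 0x0, C2 = 0x6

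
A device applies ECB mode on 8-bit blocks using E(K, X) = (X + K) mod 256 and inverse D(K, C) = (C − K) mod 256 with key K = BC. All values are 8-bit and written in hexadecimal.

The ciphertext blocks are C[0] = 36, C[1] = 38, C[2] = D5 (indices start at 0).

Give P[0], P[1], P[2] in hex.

ECB decryption: P_i = D(K, C_i).
P[0]: D(K, 36) = 7A.
P[1]: D(K, 38) = 7C.
P[2]: D(K, D5) = 19.

P[0] = 7A, P[1] = 7C, P[2] = 19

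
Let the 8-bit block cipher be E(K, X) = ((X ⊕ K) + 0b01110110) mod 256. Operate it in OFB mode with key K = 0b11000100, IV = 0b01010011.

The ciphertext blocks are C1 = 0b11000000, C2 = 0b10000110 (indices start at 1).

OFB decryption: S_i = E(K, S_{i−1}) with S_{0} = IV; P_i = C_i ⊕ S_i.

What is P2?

P2 = 0b10111001

P1: S = E(K, 0b01010011) = 0b00001101; 0b11000000 ⊕ 0b00001101 = 0b11001101.
P2: S = E(K, 0b00001101) = 0b00111111; 0b10000110 ⊕ 0b00111111 = 0b10111001.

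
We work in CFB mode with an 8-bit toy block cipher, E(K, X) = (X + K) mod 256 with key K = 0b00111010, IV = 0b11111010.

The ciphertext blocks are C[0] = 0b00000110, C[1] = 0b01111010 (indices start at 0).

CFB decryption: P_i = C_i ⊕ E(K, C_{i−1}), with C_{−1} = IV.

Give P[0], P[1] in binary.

P[0]: E(K, 0b11111010) = 0b00110100; 0b00000110 ⊕ 0b00110100 = 0b00110010.
P[1]: E(K, 0b00000110) = 0b01000000; 0b01111010 ⊕ 0b01000000 = 0b00111010.

P[0] = 0b00110010, P[1] = 0b00111010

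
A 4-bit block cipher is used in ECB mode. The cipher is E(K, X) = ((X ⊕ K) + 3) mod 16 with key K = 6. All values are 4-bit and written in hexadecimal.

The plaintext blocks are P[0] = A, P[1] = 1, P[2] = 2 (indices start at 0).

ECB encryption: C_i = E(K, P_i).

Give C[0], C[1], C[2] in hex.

C[0] = F, C[1] = A, C[2] = 7

C[0]: E(K, A) = F.
C[1]: E(K, 1) = A.
C[2]: E(K, 2) = 7.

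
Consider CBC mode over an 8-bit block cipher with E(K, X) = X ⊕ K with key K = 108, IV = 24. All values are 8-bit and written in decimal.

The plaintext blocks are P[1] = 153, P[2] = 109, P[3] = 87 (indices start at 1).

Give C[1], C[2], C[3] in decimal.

C[1] = 237, C[2] = 236, C[3] = 215

CBC encryption: C_i = E(K, P_i ⊕ C_{i−1}), with C_{0} = IV.
C[1]: P[1] ⊕ 24 = 129; E(K, 129) = 237.
C[2]: P[2] ⊕ 237 = 128; E(K, 128) = 236.
C[3]: P[3] ⊕ 236 = 187; E(K, 187) = 215.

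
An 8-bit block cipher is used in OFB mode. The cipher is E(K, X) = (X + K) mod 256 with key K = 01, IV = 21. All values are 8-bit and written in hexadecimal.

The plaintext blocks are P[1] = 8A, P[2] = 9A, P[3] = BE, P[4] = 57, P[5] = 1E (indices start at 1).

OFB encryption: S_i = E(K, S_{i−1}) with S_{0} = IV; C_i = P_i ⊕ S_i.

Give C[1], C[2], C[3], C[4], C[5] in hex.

C[1]: S = E(K, 21) = 22; 8A ⊕ 22 = A8.
C[2]: S = E(K, 22) = 23; 9A ⊕ 23 = B9.
C[3]: S = E(K, 23) = 24; BE ⊕ 24 = 9A.
C[4]: S = E(K, 24) = 25; 57 ⊕ 25 = 72.
C[5]: S = E(K, 25) = 26; 1E ⊕ 26 = 38.

C[1] = A8, C[2] = B9, C[3] = 9A, C[4] = 72, C[5] = 38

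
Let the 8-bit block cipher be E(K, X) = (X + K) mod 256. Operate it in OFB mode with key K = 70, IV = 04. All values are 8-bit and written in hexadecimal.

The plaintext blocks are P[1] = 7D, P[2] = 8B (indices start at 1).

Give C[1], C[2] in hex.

OFB encryption: S_i = E(K, S_{i−1}) with S_{0} = IV; C_i = P_i ⊕ S_i.
C[1]: S = E(K, 04) = 74; 7D ⊕ 74 = 09.
C[2]: S = E(K, 74) = E4; 8B ⊕ E4 = 6F.

C[1] = 09, C[2] = 6F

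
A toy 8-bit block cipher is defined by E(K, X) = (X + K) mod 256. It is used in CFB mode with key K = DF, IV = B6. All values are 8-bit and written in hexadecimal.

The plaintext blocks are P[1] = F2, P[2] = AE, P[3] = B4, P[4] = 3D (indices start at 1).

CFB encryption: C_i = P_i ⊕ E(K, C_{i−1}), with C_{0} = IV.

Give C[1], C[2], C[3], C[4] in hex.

C[1] = 67, C[2] = E8, C[3] = 73, C[4] = 6F

C[1]: E(K, B6) = 95; F2 ⊕ 95 = 67.
C[2]: E(K, 67) = 46; AE ⊕ 46 = E8.
C[3]: E(K, E8) = C7; B4 ⊕ C7 = 73.
C[4]: E(K, 73) = 52; 3D ⊕ 52 = 6F.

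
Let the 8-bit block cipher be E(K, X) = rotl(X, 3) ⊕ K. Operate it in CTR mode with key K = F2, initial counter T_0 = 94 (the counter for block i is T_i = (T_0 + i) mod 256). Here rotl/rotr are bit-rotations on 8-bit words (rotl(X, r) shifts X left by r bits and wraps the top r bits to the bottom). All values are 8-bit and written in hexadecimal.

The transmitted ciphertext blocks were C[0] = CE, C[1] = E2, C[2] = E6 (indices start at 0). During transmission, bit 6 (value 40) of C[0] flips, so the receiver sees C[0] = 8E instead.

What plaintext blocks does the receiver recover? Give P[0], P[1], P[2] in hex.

P[0] = D8, P[1] = BC, P[2] = A0

CTR decryption: S_i = E(K, T_i) where T_i is the counter for block i; P_i = C_i ⊕ S_i.
Only C[0] changed, to 8E. In CTR, a change in C_i flips the same bit in P_i only; the keystream is unaffected. Decrypting the received ciphertext:
P[0]: T = 94, S = E(K, T) = 56; 8E ⊕ 56 = D8.
P[1]: T = 95, S = E(K, T) = 5E; E2 ⊕ 5E = BC.
P[2]: T = 96, S = E(K, T) = 46; E6 ⊕ 46 = A0.
Blocks that differ from the original plaintext: P[0].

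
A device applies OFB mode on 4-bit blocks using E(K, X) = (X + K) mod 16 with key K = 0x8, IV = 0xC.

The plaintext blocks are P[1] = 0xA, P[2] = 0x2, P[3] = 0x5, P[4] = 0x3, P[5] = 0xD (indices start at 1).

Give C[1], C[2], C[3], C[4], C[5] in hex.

OFB encryption: S_i = E(K, S_{i−1}) with S_{0} = IV; C_i = P_i ⊕ S_i.
C[1]: S = E(K, 0xC) = 0x4; 0xA ⊕ 0x4 = 0xE.
C[2]: S = E(K, 0x4) = 0xC; 0x2 ⊕ 0xC = 0xE.
C[3]: S = E(K, 0xC) = 0x4; 0x5 ⊕ 0x4 = 0x1.
C[4]: S = E(K, 0x4) = 0xC; 0x3 ⊕ 0xC = 0xF.
C[5]: S = E(K, 0xC) = 0x4; 0xD ⊕ 0x4 = 0x9.

C[1] = 0xE, C[2] = 0xE, C[3] = 0x1, C[4] = 0xF, C[5] = 0x9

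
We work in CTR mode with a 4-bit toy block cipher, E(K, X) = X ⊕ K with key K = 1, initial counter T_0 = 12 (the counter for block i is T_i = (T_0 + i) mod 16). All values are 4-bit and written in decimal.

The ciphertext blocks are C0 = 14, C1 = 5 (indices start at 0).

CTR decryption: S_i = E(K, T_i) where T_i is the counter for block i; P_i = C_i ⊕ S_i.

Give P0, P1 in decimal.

P0 = 3, P1 = 9

P0: T = 12, S = E(K, T) = 13; 14 ⊕ 13 = 3.
P1: T = 13, S = E(K, T) = 12; 5 ⊕ 12 = 9.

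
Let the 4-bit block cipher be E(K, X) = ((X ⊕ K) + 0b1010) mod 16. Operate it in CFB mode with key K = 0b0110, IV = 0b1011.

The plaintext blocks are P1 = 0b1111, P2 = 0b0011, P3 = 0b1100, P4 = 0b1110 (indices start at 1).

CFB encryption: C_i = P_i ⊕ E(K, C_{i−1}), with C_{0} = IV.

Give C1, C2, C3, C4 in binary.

C1 = 0b1000, C2 = 0b1011, C3 = 0b1011, C4 = 0b1001

C1: E(K, 0b1011) = 0b0111; 0b1111 ⊕ 0b0111 = 0b1000.
C2: E(K, 0b1000) = 0b1000; 0b0011 ⊕ 0b1000 = 0b1011.
C3: E(K, 0b1011) = 0b0111; 0b1100 ⊕ 0b0111 = 0b1011.
C4: E(K, 0b1011) = 0b0111; 0b1110 ⊕ 0b0111 = 0b1001.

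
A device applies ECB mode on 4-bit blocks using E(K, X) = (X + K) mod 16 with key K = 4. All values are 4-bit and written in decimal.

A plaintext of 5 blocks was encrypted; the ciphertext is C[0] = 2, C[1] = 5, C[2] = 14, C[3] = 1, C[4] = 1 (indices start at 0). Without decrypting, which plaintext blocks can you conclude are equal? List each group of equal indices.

P[3] = P[4]

ECB encrypts each block independently with the same key, so equal ciphertext blocks imply equal plaintext blocks.
C[3] = C[4] = 1, so P[3] = P[4].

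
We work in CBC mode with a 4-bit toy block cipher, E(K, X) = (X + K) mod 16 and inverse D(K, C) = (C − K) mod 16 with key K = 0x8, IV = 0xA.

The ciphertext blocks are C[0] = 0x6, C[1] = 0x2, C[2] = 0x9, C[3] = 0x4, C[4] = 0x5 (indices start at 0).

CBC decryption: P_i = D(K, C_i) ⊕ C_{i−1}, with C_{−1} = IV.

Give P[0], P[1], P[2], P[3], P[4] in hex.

P[0]: D(K, 0x6) = 0xE; 0xE ⊕ 0xA = 0x4.
P[1]: D(K, 0x2) = 0xA; 0xA ⊕ 0x6 = 0xC.
P[2]: D(K, 0x9) = 0x1; 0x1 ⊕ 0x2 = 0x3.
P[3]: D(K, 0x4) = 0xC; 0xC ⊕ 0x9 = 0x5.
P[4]: D(K, 0x5) = 0xD; 0xD ⊕ 0x4 = 0x9.

P[0] = 0x4, P[1] = 0xC, P[2] = 0x3, P[3] = 0x5, P[4] = 0x9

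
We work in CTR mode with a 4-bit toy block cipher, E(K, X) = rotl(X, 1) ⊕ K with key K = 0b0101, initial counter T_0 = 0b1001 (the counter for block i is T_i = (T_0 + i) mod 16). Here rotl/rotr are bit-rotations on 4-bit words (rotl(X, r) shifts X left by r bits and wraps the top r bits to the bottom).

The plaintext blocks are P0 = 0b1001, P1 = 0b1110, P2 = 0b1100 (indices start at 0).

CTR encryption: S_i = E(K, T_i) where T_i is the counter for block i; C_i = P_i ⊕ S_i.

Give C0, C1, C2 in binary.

C0 = 0b1111, C1 = 0b1110, C2 = 0b1110

C0: T = 0b1001, S = E(K, T) = 0b0110; 0b1001 ⊕ 0b0110 = 0b1111.
C1: T = 0b1010, S = E(K, T) = 0b0000; 0b1110 ⊕ 0b0000 = 0b1110.
C2: T = 0b1011, S = E(K, T) = 0b0010; 0b1100 ⊕ 0b0010 = 0b1110.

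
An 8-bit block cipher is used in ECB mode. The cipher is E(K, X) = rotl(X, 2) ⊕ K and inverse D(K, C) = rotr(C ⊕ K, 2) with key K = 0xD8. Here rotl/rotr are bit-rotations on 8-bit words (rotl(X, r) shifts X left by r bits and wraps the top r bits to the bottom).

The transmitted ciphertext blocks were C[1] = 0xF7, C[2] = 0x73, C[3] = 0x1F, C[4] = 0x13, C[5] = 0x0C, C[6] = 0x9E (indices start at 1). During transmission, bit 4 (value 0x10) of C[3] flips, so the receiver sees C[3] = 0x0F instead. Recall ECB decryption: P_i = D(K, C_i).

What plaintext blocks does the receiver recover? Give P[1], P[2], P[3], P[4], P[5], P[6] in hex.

Only C[3] changed, to 0x0F. In ECB, a change in C_i affects only P_i. Decrypting the received ciphertext:
P[1]: D(K, 0xF7) = 0xCB.
P[2]: D(K, 0x73) = 0xEA.
P[3]: D(K, 0x0F) = 0xF5.
P[4]: D(K, 0x13) = 0xF2.
P[5]: D(K, 0x0C) = 0x35.
P[6]: D(K, 0x9E) = 0x91.
Blocks that differ from the original plaintext: P[3].

P[1] = 0xCB, P[2] = 0xEA, P[3] = 0xF5, P[4] = 0xF2, P[5] = 0x35, P[6] = 0x91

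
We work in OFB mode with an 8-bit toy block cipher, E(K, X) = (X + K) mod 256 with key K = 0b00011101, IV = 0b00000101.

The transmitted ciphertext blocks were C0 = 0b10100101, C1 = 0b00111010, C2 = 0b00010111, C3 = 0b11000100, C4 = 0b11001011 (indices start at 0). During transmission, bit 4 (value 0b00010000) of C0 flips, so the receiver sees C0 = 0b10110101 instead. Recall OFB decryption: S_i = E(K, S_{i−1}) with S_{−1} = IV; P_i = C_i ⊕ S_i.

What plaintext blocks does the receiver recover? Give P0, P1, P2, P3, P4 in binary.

Only C0 changed, to 0b10110101. In OFB, a change in C_i flips the same bit in P_i only; the keystream is unaffected. Decrypting the received ciphertext:
P0: S = E(K, 0b00000101) = 0b00100010; 0b10110101 ⊕ 0b00100010 = 0b10010111.
P1: S = E(K, 0b00100010) = 0b00111111; 0b00111010 ⊕ 0b00111111 = 0b00000101.
P2: S = E(K, 0b00111111) = 0b01011100; 0b00010111 ⊕ 0b01011100 = 0b01001011.
P3: S = E(K, 0b01011100) = 0b01111001; 0b11000100 ⊕ 0b01111001 = 0b10111101.
P4: S = E(K, 0b01111001) = 0b10010110; 0b11001011 ⊕ 0b10010110 = 0b01011101.
Blocks that differ from the original plaintext: P0.

P0 = 0b10010111, P1 = 0b00000101, P2 = 0b01001011, P3 = 0b10111101, P4 = 0b01011101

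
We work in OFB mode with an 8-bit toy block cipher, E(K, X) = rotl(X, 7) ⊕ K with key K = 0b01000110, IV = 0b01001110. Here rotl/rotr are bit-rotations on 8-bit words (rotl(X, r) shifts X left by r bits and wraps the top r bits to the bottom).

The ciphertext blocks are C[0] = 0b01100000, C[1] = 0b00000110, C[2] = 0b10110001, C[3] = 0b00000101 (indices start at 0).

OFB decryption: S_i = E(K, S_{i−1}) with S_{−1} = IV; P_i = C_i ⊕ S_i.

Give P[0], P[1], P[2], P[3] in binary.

P[0]: S = E(K, 0b01001110) = 0b01100001; 0b01100000 ⊕ 0b01100001 = 0b00000001.
P[1]: S = E(K, 0b01100001) = 0b11110110; 0b00000110 ⊕ 0b11110110 = 0b11110000.
P[2]: S = E(K, 0b11110110) = 0b00111101; 0b10110001 ⊕ 0b00111101 = 0b10001100.
P[3]: S = E(K, 0b00111101) = 0b11011000; 0b00000101 ⊕ 0b11011000 = 0b11011101.

P[0] = 0b00000001, P[1] = 0b11110000, P[2] = 0b10001100, P[3] = 0b11011101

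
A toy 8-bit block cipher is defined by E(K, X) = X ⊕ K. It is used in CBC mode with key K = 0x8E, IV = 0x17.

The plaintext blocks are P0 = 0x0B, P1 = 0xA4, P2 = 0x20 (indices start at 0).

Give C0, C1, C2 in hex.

CBC encryption: C_i = E(K, P_i ⊕ C_{i−1}), with C_{−1} = IV.
C0: P0 ⊕ 0x17 = 0x1C; E(K, 0x1C) = 0x92.
C1: P1 ⊕ 0x92 = 0x36; E(K, 0x36) = 0xB8.
C2: P2 ⊕ 0xB8 = 0x98; E(K, 0x98) = 0x16.

C0 = 0x92, C1 = 0xB8, C2 = 0x16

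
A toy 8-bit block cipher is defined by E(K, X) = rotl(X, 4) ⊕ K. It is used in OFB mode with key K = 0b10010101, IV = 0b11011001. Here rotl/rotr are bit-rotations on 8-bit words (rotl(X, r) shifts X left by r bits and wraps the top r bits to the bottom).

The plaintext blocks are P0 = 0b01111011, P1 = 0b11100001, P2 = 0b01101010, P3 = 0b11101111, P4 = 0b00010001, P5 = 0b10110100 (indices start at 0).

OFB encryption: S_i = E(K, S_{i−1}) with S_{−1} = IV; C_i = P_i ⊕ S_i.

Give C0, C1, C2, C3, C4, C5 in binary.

C0 = 0b01110011, C1 = 0b11110100, C2 = 0b10101110, C3 = 0b00110110, C4 = 0b00011001, C5 = 0b10100001

C0: S = E(K, 0b11011001) = 0b00001000; 0b01111011 ⊕ 0b00001000 = 0b01110011.
C1: S = E(K, 0b00001000) = 0b00010101; 0b11100001 ⊕ 0b00010101 = 0b11110100.
C2: S = E(K, 0b00010101) = 0b11000100; 0b01101010 ⊕ 0b11000100 = 0b10101110.
C3: S = E(K, 0b11000100) = 0b11011001; 0b11101111 ⊕ 0b11011001 = 0b00110110.
C4: S = E(K, 0b11011001) = 0b00001000; 0b00010001 ⊕ 0b00001000 = 0b00011001.
C5: S = E(K, 0b00001000) = 0b00010101; 0b10110100 ⊕ 0b00010101 = 0b10100001.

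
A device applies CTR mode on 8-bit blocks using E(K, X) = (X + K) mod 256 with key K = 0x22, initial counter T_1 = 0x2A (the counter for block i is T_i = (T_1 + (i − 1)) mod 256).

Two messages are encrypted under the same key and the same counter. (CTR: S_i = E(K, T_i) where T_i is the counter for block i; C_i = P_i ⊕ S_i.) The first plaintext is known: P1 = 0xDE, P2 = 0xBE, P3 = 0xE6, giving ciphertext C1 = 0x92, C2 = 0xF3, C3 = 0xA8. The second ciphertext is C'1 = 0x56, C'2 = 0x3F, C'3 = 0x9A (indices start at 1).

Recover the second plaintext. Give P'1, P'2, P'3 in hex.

In CTR with a reused counter, both messages share the same keystream S_i, so C_i ⊕ C'_i = P_i ⊕ P'_i and thus P'_i = P_i ⊕ C_i ⊕ C'_i.
P'1: 0xDE ⊕ 0x92 ⊕ 0x56 = 0x1A.
P'2: 0xBE ⊕ 0xF3 ⊕ 0x3F = 0x72.
P'3: 0xE6 ⊕ 0xA8 ⊕ 0x9A = 0xD4.

P'1 = 0x1A, P'2 = 0x72, P'3 = 0xD4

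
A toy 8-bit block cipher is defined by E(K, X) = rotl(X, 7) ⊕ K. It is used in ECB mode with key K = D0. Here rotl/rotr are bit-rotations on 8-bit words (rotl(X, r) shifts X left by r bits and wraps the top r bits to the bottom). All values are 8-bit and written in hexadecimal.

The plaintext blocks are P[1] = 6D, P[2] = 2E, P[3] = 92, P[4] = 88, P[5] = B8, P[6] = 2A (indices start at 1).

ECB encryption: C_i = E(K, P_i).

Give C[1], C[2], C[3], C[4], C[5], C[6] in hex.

C[1] = 66, C[2] = C7, C[3] = 99, C[4] = 94, C[5] = 8C, C[6] = C5

C[1]: E(K, 6D) = 66.
C[2]: E(K, 2E) = C7.
C[3]: E(K, 92) = 99.
C[4]: E(K, 88) = 94.
C[5]: E(K, B8) = 8C.
C[6]: E(K, 2A) = C5.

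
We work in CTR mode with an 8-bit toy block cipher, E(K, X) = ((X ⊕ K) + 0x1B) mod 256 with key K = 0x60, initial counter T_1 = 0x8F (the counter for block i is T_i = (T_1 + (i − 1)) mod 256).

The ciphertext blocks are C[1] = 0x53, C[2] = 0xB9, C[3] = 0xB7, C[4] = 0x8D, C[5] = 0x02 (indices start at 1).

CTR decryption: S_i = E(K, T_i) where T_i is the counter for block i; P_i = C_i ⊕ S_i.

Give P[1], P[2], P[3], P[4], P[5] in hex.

P[1] = 0x59, P[2] = 0xB2, P[3] = 0xBB, P[4] = 0x80, P[5] = 0x0C

P[1]: T = 0x8F, S = E(K, T) = 0x0A; 0x53 ⊕ 0x0A = 0x59.
P[2]: T = 0x90, S = E(K, T) = 0x0B; 0xB9 ⊕ 0x0B = 0xB2.
P[3]: T = 0x91, S = E(K, T) = 0x0C; 0xB7 ⊕ 0x0C = 0xBB.
P[4]: T = 0x92, S = E(K, T) = 0x0D; 0x8D ⊕ 0x0D = 0x80.
P[5]: T = 0x93, S = E(K, T) = 0x0E; 0x02 ⊕ 0x0E = 0x0C.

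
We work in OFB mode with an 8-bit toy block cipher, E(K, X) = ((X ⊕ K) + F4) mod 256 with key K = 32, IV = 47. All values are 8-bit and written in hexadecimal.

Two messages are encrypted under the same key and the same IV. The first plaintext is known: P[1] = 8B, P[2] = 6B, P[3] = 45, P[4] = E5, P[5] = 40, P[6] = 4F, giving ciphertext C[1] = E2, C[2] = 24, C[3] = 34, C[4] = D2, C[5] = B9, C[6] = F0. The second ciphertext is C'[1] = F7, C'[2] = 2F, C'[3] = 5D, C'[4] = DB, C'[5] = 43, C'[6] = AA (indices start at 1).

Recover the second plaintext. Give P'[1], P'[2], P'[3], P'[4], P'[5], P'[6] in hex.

P'[1] = 9E, P'[2] = 60, P'[3] = 2C, P'[4] = EC, P'[5] = BA, P'[6] = 15

In OFB with a reused IV, both messages share the same keystream S_i, so C_i ⊕ C'_i = P_i ⊕ P'_i and thus P'_i = P_i ⊕ C_i ⊕ C'_i.
P'[1]: 8B ⊕ E2 ⊕ F7 = 9E.
P'[2]: 6B ⊕ 24 ⊕ 2F = 60.
P'[3]: 45 ⊕ 34 ⊕ 5D = 2C.
P'[4]: E5 ⊕ D2 ⊕ DB = EC.
P'[5]: 40 ⊕ B9 ⊕ 43 = BA.
P'[6]: 4F ⊕ F0 ⊕ AA = 15.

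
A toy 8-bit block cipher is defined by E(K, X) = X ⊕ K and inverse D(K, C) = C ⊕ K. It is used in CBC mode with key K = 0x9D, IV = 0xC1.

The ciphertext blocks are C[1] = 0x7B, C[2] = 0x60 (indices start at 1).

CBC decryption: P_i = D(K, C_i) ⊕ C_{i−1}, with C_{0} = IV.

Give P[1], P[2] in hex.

P[1] = 0x27, P[2] = 0x86

P[1]: D(K, 0x7B) = 0xE6; 0xE6 ⊕ 0xC1 = 0x27.
P[2]: D(K, 0x60) = 0xFD; 0xFD ⊕ 0x7B = 0x86.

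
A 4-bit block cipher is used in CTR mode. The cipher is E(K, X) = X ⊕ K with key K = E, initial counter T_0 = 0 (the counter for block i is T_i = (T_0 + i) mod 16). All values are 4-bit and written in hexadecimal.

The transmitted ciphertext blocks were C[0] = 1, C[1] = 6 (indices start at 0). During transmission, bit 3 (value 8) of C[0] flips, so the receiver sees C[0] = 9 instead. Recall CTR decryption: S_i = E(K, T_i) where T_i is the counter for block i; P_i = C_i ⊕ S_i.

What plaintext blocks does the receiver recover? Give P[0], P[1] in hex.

Only C[0] changed, to 9. In CTR, a change in C_i flips the same bit in P_i only; the keystream is unaffected. Decrypting the received ciphertext:
P[0]: T = 0, S = E(K, T) = E; 9 ⊕ E = 7.
P[1]: T = 1, S = E(K, T) = F; 6 ⊕ F = 9.
Blocks that differ from the original plaintext: P[0].

P[0] = 7, P[1] = 9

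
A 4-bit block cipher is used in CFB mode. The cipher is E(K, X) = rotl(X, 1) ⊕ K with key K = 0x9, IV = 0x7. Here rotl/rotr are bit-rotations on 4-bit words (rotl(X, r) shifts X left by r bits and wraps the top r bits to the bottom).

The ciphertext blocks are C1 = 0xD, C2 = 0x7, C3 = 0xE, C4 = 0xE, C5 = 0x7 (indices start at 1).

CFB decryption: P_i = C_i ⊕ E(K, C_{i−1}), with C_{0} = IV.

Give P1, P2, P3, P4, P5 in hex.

P1: E(K, 0x7) = 0x7; 0xD ⊕ 0x7 = 0xA.
P2: E(K, 0xD) = 0x2; 0x7 ⊕ 0x2 = 0x5.
P3: E(K, 0x7) = 0x7; 0xE ⊕ 0x7 = 0x9.
P4: E(K, 0xE) = 0x4; 0xE ⊕ 0x4 = 0xA.
P5: E(K, 0xE) = 0x4; 0x7 ⊕ 0x4 = 0x3.

P1 = 0xA, P2 = 0x5, P3 = 0x9, P4 = 0xA, P5 = 0x3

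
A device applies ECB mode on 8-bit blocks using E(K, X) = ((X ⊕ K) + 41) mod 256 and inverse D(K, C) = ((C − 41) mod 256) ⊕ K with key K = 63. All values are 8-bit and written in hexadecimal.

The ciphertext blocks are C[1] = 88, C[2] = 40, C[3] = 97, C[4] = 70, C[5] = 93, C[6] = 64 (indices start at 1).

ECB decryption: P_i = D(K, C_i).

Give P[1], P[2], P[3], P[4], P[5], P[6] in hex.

P[1]: D(K, 88) = 24.
P[2]: D(K, 40) = 9C.
P[3]: D(K, 97) = 35.
P[4]: D(K, 70) = 4C.
P[5]: D(K, 93) = 31.
P[6]: D(K, 64) = 40.

P[1] = 24, P[2] = 9C, P[3] = 35, P[4] = 4C, P[5] = 31, P[6] = 40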